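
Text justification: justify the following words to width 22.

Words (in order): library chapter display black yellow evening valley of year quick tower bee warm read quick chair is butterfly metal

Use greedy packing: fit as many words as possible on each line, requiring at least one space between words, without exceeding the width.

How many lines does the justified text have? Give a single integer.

Answer: 6

Derivation:
Line 1: ['library', 'chapter'] (min_width=15, slack=7)
Line 2: ['display', 'black', 'yellow'] (min_width=20, slack=2)
Line 3: ['evening', 'valley', 'of', 'year'] (min_width=22, slack=0)
Line 4: ['quick', 'tower', 'bee', 'warm'] (min_width=20, slack=2)
Line 5: ['read', 'quick', 'chair', 'is'] (min_width=19, slack=3)
Line 6: ['butterfly', 'metal'] (min_width=15, slack=7)
Total lines: 6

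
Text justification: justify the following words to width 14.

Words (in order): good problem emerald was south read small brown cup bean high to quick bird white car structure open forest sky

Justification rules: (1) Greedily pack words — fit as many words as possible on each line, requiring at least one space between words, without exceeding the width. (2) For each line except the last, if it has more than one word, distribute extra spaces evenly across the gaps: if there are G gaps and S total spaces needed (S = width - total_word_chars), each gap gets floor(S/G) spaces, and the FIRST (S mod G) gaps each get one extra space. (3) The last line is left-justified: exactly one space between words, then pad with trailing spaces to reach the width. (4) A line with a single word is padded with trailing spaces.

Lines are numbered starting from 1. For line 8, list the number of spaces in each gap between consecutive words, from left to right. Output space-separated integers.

Line 1: ['good', 'problem'] (min_width=12, slack=2)
Line 2: ['emerald', 'was'] (min_width=11, slack=3)
Line 3: ['south', 'read'] (min_width=10, slack=4)
Line 4: ['small', 'brown'] (min_width=11, slack=3)
Line 5: ['cup', 'bean', 'high'] (min_width=13, slack=1)
Line 6: ['to', 'quick', 'bird'] (min_width=13, slack=1)
Line 7: ['white', 'car'] (min_width=9, slack=5)
Line 8: ['structure', 'open'] (min_width=14, slack=0)
Line 9: ['forest', 'sky'] (min_width=10, slack=4)

Answer: 1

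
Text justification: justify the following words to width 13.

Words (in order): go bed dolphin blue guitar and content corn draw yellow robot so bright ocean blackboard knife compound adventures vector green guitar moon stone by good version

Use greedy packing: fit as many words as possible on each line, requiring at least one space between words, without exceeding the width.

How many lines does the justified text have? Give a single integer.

Answer: 15

Derivation:
Line 1: ['go', 'bed'] (min_width=6, slack=7)
Line 2: ['dolphin', 'blue'] (min_width=12, slack=1)
Line 3: ['guitar', 'and'] (min_width=10, slack=3)
Line 4: ['content', 'corn'] (min_width=12, slack=1)
Line 5: ['draw', 'yellow'] (min_width=11, slack=2)
Line 6: ['robot', 'so'] (min_width=8, slack=5)
Line 7: ['bright', 'ocean'] (min_width=12, slack=1)
Line 8: ['blackboard'] (min_width=10, slack=3)
Line 9: ['knife'] (min_width=5, slack=8)
Line 10: ['compound'] (min_width=8, slack=5)
Line 11: ['adventures'] (min_width=10, slack=3)
Line 12: ['vector', 'green'] (min_width=12, slack=1)
Line 13: ['guitar', 'moon'] (min_width=11, slack=2)
Line 14: ['stone', 'by', 'good'] (min_width=13, slack=0)
Line 15: ['version'] (min_width=7, slack=6)
Total lines: 15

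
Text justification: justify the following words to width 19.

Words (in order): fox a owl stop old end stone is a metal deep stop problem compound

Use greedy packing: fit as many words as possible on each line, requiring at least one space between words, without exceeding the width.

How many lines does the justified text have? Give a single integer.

Answer: 4

Derivation:
Line 1: ['fox', 'a', 'owl', 'stop', 'old'] (min_width=18, slack=1)
Line 2: ['end', 'stone', 'is', 'a'] (min_width=14, slack=5)
Line 3: ['metal', 'deep', 'stop'] (min_width=15, slack=4)
Line 4: ['problem', 'compound'] (min_width=16, slack=3)
Total lines: 4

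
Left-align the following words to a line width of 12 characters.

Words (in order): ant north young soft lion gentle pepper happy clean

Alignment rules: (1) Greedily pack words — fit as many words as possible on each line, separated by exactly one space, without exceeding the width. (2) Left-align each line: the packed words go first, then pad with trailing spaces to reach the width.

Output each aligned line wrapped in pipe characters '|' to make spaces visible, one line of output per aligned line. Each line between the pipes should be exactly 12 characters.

Answer: |ant north   |
|young soft  |
|lion gentle |
|pepper happy|
|clean       |

Derivation:
Line 1: ['ant', 'north'] (min_width=9, slack=3)
Line 2: ['young', 'soft'] (min_width=10, slack=2)
Line 3: ['lion', 'gentle'] (min_width=11, slack=1)
Line 4: ['pepper', 'happy'] (min_width=12, slack=0)
Line 5: ['clean'] (min_width=5, slack=7)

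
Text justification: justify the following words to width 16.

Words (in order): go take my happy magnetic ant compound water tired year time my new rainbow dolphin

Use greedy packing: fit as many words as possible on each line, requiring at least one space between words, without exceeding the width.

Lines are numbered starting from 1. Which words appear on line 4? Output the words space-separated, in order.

Answer: tired year time

Derivation:
Line 1: ['go', 'take', 'my', 'happy'] (min_width=16, slack=0)
Line 2: ['magnetic', 'ant'] (min_width=12, slack=4)
Line 3: ['compound', 'water'] (min_width=14, slack=2)
Line 4: ['tired', 'year', 'time'] (min_width=15, slack=1)
Line 5: ['my', 'new', 'rainbow'] (min_width=14, slack=2)
Line 6: ['dolphin'] (min_width=7, slack=9)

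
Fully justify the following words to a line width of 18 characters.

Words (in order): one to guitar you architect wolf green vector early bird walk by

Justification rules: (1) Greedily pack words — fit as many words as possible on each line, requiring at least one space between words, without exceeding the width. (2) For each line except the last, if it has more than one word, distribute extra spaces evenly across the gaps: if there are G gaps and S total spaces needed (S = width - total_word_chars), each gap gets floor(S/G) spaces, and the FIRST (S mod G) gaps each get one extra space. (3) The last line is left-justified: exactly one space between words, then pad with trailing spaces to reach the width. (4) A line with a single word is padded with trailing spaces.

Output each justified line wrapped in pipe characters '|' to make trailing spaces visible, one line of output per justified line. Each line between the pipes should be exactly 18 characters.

Line 1: ['one', 'to', 'guitar', 'you'] (min_width=17, slack=1)
Line 2: ['architect', 'wolf'] (min_width=14, slack=4)
Line 3: ['green', 'vector', 'early'] (min_width=18, slack=0)
Line 4: ['bird', 'walk', 'by'] (min_width=12, slack=6)

Answer: |one  to guitar you|
|architect     wolf|
|green vector early|
|bird walk by      |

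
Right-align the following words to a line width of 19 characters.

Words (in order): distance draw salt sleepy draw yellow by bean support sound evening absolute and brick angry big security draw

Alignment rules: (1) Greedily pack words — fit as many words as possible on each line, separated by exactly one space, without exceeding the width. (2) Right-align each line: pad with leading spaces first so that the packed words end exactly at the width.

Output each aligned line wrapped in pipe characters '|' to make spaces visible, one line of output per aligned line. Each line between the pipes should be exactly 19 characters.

Line 1: ['distance', 'draw', 'salt'] (min_width=18, slack=1)
Line 2: ['sleepy', 'draw', 'yellow'] (min_width=18, slack=1)
Line 3: ['by', 'bean', 'support'] (min_width=15, slack=4)
Line 4: ['sound', 'evening'] (min_width=13, slack=6)
Line 5: ['absolute', 'and', 'brick'] (min_width=18, slack=1)
Line 6: ['angry', 'big', 'security'] (min_width=18, slack=1)
Line 7: ['draw'] (min_width=4, slack=15)

Answer: | distance draw salt|
| sleepy draw yellow|
|    by bean support|
|      sound evening|
| absolute and brick|
| angry big security|
|               draw|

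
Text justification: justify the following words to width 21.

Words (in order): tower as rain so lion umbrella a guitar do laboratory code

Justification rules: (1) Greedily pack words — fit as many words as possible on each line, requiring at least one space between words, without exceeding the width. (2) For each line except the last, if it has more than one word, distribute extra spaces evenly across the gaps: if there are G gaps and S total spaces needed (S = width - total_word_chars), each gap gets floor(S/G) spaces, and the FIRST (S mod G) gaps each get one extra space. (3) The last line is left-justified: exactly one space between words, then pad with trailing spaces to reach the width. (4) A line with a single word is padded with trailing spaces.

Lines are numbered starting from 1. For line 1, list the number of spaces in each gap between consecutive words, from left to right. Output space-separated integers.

Answer: 1 1 1 1

Derivation:
Line 1: ['tower', 'as', 'rain', 'so', 'lion'] (min_width=21, slack=0)
Line 2: ['umbrella', 'a', 'guitar', 'do'] (min_width=20, slack=1)
Line 3: ['laboratory', 'code'] (min_width=15, slack=6)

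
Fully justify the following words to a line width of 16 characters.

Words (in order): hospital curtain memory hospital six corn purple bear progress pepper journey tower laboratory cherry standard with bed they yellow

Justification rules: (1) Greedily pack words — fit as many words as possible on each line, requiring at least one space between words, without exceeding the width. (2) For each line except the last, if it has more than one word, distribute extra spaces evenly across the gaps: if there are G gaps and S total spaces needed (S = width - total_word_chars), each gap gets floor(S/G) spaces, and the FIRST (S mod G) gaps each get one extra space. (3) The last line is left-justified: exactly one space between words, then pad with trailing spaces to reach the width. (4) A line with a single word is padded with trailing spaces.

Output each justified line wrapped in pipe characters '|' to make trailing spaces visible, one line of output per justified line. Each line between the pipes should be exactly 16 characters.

Answer: |hospital curtain|
|memory  hospital|
|six  corn purple|
|bear    progress|
|pepper   journey|
|tower laboratory|
|cherry  standard|
|with   bed  they|
|yellow          |

Derivation:
Line 1: ['hospital', 'curtain'] (min_width=16, slack=0)
Line 2: ['memory', 'hospital'] (min_width=15, slack=1)
Line 3: ['six', 'corn', 'purple'] (min_width=15, slack=1)
Line 4: ['bear', 'progress'] (min_width=13, slack=3)
Line 5: ['pepper', 'journey'] (min_width=14, slack=2)
Line 6: ['tower', 'laboratory'] (min_width=16, slack=0)
Line 7: ['cherry', 'standard'] (min_width=15, slack=1)
Line 8: ['with', 'bed', 'they'] (min_width=13, slack=3)
Line 9: ['yellow'] (min_width=6, slack=10)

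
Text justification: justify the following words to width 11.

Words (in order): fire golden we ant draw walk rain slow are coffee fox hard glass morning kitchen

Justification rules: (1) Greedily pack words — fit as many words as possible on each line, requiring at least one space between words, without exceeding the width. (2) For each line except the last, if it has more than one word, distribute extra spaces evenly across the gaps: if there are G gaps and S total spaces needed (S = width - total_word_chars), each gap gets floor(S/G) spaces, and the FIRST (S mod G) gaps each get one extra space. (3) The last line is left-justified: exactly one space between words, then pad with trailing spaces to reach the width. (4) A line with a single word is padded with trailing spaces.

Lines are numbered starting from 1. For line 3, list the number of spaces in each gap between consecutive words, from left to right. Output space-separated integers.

Answer: 3

Derivation:
Line 1: ['fire', 'golden'] (min_width=11, slack=0)
Line 2: ['we', 'ant', 'draw'] (min_width=11, slack=0)
Line 3: ['walk', 'rain'] (min_width=9, slack=2)
Line 4: ['slow', 'are'] (min_width=8, slack=3)
Line 5: ['coffee', 'fox'] (min_width=10, slack=1)
Line 6: ['hard', 'glass'] (min_width=10, slack=1)
Line 7: ['morning'] (min_width=7, slack=4)
Line 8: ['kitchen'] (min_width=7, slack=4)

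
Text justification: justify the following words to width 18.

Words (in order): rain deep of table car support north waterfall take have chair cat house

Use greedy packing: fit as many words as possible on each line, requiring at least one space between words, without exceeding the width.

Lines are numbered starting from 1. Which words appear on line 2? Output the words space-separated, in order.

Answer: car support north

Derivation:
Line 1: ['rain', 'deep', 'of', 'table'] (min_width=18, slack=0)
Line 2: ['car', 'support', 'north'] (min_width=17, slack=1)
Line 3: ['waterfall', 'take'] (min_width=14, slack=4)
Line 4: ['have', 'chair', 'cat'] (min_width=14, slack=4)
Line 5: ['house'] (min_width=5, slack=13)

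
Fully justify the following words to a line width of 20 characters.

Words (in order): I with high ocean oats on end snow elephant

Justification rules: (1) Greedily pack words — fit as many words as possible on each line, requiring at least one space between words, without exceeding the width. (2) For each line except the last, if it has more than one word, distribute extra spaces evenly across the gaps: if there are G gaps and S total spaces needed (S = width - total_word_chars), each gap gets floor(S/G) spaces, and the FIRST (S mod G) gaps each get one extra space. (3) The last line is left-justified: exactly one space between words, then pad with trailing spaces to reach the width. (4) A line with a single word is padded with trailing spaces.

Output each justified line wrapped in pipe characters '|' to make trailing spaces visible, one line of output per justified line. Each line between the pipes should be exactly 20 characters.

Line 1: ['I', 'with', 'high', 'ocean'] (min_width=17, slack=3)
Line 2: ['oats', 'on', 'end', 'snow'] (min_width=16, slack=4)
Line 3: ['elephant'] (min_width=8, slack=12)

Answer: |I  with  high  ocean|
|oats   on  end  snow|
|elephant            |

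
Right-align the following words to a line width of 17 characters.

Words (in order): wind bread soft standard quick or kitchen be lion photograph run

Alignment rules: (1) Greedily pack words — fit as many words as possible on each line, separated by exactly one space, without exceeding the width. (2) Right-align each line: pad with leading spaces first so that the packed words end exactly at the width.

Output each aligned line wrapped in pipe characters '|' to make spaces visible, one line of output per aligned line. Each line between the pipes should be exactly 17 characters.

Line 1: ['wind', 'bread', 'soft'] (min_width=15, slack=2)
Line 2: ['standard', 'quick', 'or'] (min_width=17, slack=0)
Line 3: ['kitchen', 'be', 'lion'] (min_width=15, slack=2)
Line 4: ['photograph', 'run'] (min_width=14, slack=3)

Answer: |  wind bread soft|
|standard quick or|
|  kitchen be lion|
|   photograph run|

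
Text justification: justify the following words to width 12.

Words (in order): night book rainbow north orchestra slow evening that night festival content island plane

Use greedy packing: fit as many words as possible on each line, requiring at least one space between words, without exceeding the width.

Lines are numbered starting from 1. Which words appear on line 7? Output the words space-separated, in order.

Answer: festival

Derivation:
Line 1: ['night', 'book'] (min_width=10, slack=2)
Line 2: ['rainbow'] (min_width=7, slack=5)
Line 3: ['north'] (min_width=5, slack=7)
Line 4: ['orchestra'] (min_width=9, slack=3)
Line 5: ['slow', 'evening'] (min_width=12, slack=0)
Line 6: ['that', 'night'] (min_width=10, slack=2)
Line 7: ['festival'] (min_width=8, slack=4)
Line 8: ['content'] (min_width=7, slack=5)
Line 9: ['island', 'plane'] (min_width=12, slack=0)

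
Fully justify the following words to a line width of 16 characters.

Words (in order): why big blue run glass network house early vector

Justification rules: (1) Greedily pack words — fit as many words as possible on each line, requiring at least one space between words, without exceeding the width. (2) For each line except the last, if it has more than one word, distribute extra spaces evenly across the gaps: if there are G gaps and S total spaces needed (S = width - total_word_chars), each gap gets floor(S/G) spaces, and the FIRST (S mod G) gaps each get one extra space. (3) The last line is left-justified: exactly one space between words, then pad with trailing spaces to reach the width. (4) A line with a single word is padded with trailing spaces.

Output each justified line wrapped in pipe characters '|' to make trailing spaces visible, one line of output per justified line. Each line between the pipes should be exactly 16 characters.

Answer: |why big blue run|
|glass    network|
|house      early|
|vector          |

Derivation:
Line 1: ['why', 'big', 'blue', 'run'] (min_width=16, slack=0)
Line 2: ['glass', 'network'] (min_width=13, slack=3)
Line 3: ['house', 'early'] (min_width=11, slack=5)
Line 4: ['vector'] (min_width=6, slack=10)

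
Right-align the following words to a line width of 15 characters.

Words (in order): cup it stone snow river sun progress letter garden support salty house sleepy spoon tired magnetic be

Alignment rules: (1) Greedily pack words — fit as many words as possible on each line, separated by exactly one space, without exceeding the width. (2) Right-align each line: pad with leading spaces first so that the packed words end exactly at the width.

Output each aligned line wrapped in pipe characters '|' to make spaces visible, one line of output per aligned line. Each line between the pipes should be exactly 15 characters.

Line 1: ['cup', 'it', 'stone'] (min_width=12, slack=3)
Line 2: ['snow', 'river', 'sun'] (min_width=14, slack=1)
Line 3: ['progress', 'letter'] (min_width=15, slack=0)
Line 4: ['garden', 'support'] (min_width=14, slack=1)
Line 5: ['salty', 'house'] (min_width=11, slack=4)
Line 6: ['sleepy', 'spoon'] (min_width=12, slack=3)
Line 7: ['tired', 'magnetic'] (min_width=14, slack=1)
Line 8: ['be'] (min_width=2, slack=13)

Answer: |   cup it stone|
| snow river sun|
|progress letter|
| garden support|
|    salty house|
|   sleepy spoon|
| tired magnetic|
|             be|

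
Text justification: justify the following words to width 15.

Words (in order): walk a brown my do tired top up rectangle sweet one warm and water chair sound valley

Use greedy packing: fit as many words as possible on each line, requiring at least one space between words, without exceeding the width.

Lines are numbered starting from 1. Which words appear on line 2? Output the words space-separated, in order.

Line 1: ['walk', 'a', 'brown', 'my'] (min_width=15, slack=0)
Line 2: ['do', 'tired', 'top', 'up'] (min_width=15, slack=0)
Line 3: ['rectangle', 'sweet'] (min_width=15, slack=0)
Line 4: ['one', 'warm', 'and'] (min_width=12, slack=3)
Line 5: ['water', 'chair'] (min_width=11, slack=4)
Line 6: ['sound', 'valley'] (min_width=12, slack=3)

Answer: do tired top up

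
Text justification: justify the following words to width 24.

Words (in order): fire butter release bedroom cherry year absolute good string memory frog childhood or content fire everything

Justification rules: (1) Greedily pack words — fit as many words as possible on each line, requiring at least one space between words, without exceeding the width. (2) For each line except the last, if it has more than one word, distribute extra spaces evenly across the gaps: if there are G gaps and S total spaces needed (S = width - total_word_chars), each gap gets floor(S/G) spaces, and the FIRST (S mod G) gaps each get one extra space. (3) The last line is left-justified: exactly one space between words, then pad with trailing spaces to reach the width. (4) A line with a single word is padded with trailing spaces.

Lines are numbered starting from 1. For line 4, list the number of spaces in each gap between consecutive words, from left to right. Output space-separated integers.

Answer: 1 1 1

Derivation:
Line 1: ['fire', 'butter', 'release'] (min_width=19, slack=5)
Line 2: ['bedroom', 'cherry', 'year'] (min_width=19, slack=5)
Line 3: ['absolute', 'good', 'string'] (min_width=20, slack=4)
Line 4: ['memory', 'frog', 'childhood', 'or'] (min_width=24, slack=0)
Line 5: ['content', 'fire', 'everything'] (min_width=23, slack=1)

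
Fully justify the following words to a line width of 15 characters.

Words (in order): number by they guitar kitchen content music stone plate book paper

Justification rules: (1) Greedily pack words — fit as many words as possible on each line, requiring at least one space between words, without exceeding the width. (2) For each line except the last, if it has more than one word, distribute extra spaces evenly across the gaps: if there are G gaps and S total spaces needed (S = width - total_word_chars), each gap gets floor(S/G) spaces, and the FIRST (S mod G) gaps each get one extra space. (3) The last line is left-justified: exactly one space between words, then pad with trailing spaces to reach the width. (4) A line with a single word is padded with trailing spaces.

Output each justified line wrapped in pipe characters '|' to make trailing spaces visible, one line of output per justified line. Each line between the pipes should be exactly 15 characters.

Line 1: ['number', 'by', 'they'] (min_width=14, slack=1)
Line 2: ['guitar', 'kitchen'] (min_width=14, slack=1)
Line 3: ['content', 'music'] (min_width=13, slack=2)
Line 4: ['stone', 'plate'] (min_width=11, slack=4)
Line 5: ['book', 'paper'] (min_width=10, slack=5)

Answer: |number  by they|
|guitar  kitchen|
|content   music|
|stone     plate|
|book paper     |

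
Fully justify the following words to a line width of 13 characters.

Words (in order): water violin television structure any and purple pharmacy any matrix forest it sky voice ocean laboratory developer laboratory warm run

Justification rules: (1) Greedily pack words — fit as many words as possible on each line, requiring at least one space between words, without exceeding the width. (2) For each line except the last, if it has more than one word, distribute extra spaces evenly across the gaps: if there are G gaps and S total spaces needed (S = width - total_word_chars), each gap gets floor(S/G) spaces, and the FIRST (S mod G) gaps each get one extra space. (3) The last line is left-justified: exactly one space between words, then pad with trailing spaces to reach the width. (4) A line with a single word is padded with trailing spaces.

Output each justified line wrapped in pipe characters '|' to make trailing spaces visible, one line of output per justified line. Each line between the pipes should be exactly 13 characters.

Line 1: ['water', 'violin'] (min_width=12, slack=1)
Line 2: ['television'] (min_width=10, slack=3)
Line 3: ['structure', 'any'] (min_width=13, slack=0)
Line 4: ['and', 'purple'] (min_width=10, slack=3)
Line 5: ['pharmacy', 'any'] (min_width=12, slack=1)
Line 6: ['matrix', 'forest'] (min_width=13, slack=0)
Line 7: ['it', 'sky', 'voice'] (min_width=12, slack=1)
Line 8: ['ocean'] (min_width=5, slack=8)
Line 9: ['laboratory'] (min_width=10, slack=3)
Line 10: ['developer'] (min_width=9, slack=4)
Line 11: ['laboratory'] (min_width=10, slack=3)
Line 12: ['warm', 'run'] (min_width=8, slack=5)

Answer: |water  violin|
|television   |
|structure any|
|and    purple|
|pharmacy  any|
|matrix forest|
|it  sky voice|
|ocean        |
|laboratory   |
|developer    |
|laboratory   |
|warm run     |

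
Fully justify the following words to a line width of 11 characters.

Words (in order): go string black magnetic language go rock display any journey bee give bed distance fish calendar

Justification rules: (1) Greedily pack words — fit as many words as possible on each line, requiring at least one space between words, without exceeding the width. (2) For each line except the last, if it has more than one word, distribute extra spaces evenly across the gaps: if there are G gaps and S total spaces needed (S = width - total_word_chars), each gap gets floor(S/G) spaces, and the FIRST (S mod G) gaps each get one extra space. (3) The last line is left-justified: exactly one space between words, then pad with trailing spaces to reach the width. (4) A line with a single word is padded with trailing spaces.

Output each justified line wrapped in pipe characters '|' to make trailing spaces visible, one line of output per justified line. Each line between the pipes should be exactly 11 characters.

Answer: |go   string|
|black      |
|magnetic   |
|language go|
|rock       |
|display any|
|journey bee|
|give    bed|
|distance   |
|fish       |
|calendar   |

Derivation:
Line 1: ['go', 'string'] (min_width=9, slack=2)
Line 2: ['black'] (min_width=5, slack=6)
Line 3: ['magnetic'] (min_width=8, slack=3)
Line 4: ['language', 'go'] (min_width=11, slack=0)
Line 5: ['rock'] (min_width=4, slack=7)
Line 6: ['display', 'any'] (min_width=11, slack=0)
Line 7: ['journey', 'bee'] (min_width=11, slack=0)
Line 8: ['give', 'bed'] (min_width=8, slack=3)
Line 9: ['distance'] (min_width=8, slack=3)
Line 10: ['fish'] (min_width=4, slack=7)
Line 11: ['calendar'] (min_width=8, slack=3)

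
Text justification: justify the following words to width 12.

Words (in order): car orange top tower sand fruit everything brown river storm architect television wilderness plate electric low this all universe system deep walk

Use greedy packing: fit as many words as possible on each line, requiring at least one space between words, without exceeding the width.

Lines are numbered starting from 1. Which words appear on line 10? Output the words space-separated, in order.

Line 1: ['car', 'orange'] (min_width=10, slack=2)
Line 2: ['top', 'tower'] (min_width=9, slack=3)
Line 3: ['sand', 'fruit'] (min_width=10, slack=2)
Line 4: ['everything'] (min_width=10, slack=2)
Line 5: ['brown', 'river'] (min_width=11, slack=1)
Line 6: ['storm'] (min_width=5, slack=7)
Line 7: ['architect'] (min_width=9, slack=3)
Line 8: ['television'] (min_width=10, slack=2)
Line 9: ['wilderness'] (min_width=10, slack=2)
Line 10: ['plate'] (min_width=5, slack=7)
Line 11: ['electric', 'low'] (min_width=12, slack=0)
Line 12: ['this', 'all'] (min_width=8, slack=4)
Line 13: ['universe'] (min_width=8, slack=4)
Line 14: ['system', 'deep'] (min_width=11, slack=1)
Line 15: ['walk'] (min_width=4, slack=8)

Answer: plate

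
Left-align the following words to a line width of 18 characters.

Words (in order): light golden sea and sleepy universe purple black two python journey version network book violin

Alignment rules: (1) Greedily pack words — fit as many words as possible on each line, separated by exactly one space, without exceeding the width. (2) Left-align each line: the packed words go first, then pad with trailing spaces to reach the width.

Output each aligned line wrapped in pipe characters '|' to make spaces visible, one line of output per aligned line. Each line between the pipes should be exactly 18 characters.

Line 1: ['light', 'golden', 'sea'] (min_width=16, slack=2)
Line 2: ['and', 'sleepy'] (min_width=10, slack=8)
Line 3: ['universe', 'purple'] (min_width=15, slack=3)
Line 4: ['black', 'two', 'python'] (min_width=16, slack=2)
Line 5: ['journey', 'version'] (min_width=15, slack=3)
Line 6: ['network', 'book'] (min_width=12, slack=6)
Line 7: ['violin'] (min_width=6, slack=12)

Answer: |light golden sea  |
|and sleepy        |
|universe purple   |
|black two python  |
|journey version   |
|network book      |
|violin            |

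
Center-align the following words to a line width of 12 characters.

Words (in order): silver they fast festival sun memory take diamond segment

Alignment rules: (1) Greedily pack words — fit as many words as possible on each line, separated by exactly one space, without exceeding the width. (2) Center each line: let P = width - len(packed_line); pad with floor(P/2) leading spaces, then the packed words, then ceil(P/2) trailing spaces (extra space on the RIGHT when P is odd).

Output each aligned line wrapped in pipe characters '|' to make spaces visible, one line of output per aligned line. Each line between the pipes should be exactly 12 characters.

Answer: |silver they |
|    fast    |
|festival sun|
|memory take |
|  diamond   |
|  segment   |

Derivation:
Line 1: ['silver', 'they'] (min_width=11, slack=1)
Line 2: ['fast'] (min_width=4, slack=8)
Line 3: ['festival', 'sun'] (min_width=12, slack=0)
Line 4: ['memory', 'take'] (min_width=11, slack=1)
Line 5: ['diamond'] (min_width=7, slack=5)
Line 6: ['segment'] (min_width=7, slack=5)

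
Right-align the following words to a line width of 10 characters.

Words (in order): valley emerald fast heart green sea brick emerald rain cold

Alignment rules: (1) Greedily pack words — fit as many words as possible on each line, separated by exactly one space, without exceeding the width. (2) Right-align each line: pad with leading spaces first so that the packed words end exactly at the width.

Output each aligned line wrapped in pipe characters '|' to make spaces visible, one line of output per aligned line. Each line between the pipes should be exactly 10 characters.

Line 1: ['valley'] (min_width=6, slack=4)
Line 2: ['emerald'] (min_width=7, slack=3)
Line 3: ['fast', 'heart'] (min_width=10, slack=0)
Line 4: ['green', 'sea'] (min_width=9, slack=1)
Line 5: ['brick'] (min_width=5, slack=5)
Line 6: ['emerald'] (min_width=7, slack=3)
Line 7: ['rain', 'cold'] (min_width=9, slack=1)

Answer: |    valley|
|   emerald|
|fast heart|
| green sea|
|     brick|
|   emerald|
| rain cold|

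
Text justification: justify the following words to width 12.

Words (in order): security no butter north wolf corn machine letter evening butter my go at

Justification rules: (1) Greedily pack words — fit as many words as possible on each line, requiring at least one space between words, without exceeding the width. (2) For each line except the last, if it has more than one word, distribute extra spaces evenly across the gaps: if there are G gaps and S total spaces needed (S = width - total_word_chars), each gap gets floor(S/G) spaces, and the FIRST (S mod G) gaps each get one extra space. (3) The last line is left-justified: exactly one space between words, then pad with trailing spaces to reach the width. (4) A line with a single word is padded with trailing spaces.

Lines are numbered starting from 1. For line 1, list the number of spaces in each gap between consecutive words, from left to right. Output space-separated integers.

Answer: 2

Derivation:
Line 1: ['security', 'no'] (min_width=11, slack=1)
Line 2: ['butter', 'north'] (min_width=12, slack=0)
Line 3: ['wolf', 'corn'] (min_width=9, slack=3)
Line 4: ['machine'] (min_width=7, slack=5)
Line 5: ['letter'] (min_width=6, slack=6)
Line 6: ['evening'] (min_width=7, slack=5)
Line 7: ['butter', 'my', 'go'] (min_width=12, slack=0)
Line 8: ['at'] (min_width=2, slack=10)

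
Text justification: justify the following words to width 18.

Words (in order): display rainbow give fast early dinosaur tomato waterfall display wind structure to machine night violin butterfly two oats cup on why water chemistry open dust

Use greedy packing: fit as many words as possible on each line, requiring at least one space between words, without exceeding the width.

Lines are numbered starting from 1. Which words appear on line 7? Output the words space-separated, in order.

Answer: violin butterfly

Derivation:
Line 1: ['display', 'rainbow'] (min_width=15, slack=3)
Line 2: ['give', 'fast', 'early'] (min_width=15, slack=3)
Line 3: ['dinosaur', 'tomato'] (min_width=15, slack=3)
Line 4: ['waterfall', 'display'] (min_width=17, slack=1)
Line 5: ['wind', 'structure', 'to'] (min_width=17, slack=1)
Line 6: ['machine', 'night'] (min_width=13, slack=5)
Line 7: ['violin', 'butterfly'] (min_width=16, slack=2)
Line 8: ['two', 'oats', 'cup', 'on'] (min_width=15, slack=3)
Line 9: ['why', 'water'] (min_width=9, slack=9)
Line 10: ['chemistry', 'open'] (min_width=14, slack=4)
Line 11: ['dust'] (min_width=4, slack=14)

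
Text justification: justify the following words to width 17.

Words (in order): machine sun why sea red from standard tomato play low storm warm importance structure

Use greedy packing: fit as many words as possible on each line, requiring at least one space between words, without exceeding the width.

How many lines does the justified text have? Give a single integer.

Line 1: ['machine', 'sun', 'why'] (min_width=15, slack=2)
Line 2: ['sea', 'red', 'from'] (min_width=12, slack=5)
Line 3: ['standard', 'tomato'] (min_width=15, slack=2)
Line 4: ['play', 'low', 'storm'] (min_width=14, slack=3)
Line 5: ['warm', 'importance'] (min_width=15, slack=2)
Line 6: ['structure'] (min_width=9, slack=8)
Total lines: 6

Answer: 6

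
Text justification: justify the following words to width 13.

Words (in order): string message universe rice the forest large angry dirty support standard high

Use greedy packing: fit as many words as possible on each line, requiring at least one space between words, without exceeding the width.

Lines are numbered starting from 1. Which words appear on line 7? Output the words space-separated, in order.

Line 1: ['string'] (min_width=6, slack=7)
Line 2: ['message'] (min_width=7, slack=6)
Line 3: ['universe', 'rice'] (min_width=13, slack=0)
Line 4: ['the', 'forest'] (min_width=10, slack=3)
Line 5: ['large', 'angry'] (min_width=11, slack=2)
Line 6: ['dirty', 'support'] (min_width=13, slack=0)
Line 7: ['standard', 'high'] (min_width=13, slack=0)

Answer: standard high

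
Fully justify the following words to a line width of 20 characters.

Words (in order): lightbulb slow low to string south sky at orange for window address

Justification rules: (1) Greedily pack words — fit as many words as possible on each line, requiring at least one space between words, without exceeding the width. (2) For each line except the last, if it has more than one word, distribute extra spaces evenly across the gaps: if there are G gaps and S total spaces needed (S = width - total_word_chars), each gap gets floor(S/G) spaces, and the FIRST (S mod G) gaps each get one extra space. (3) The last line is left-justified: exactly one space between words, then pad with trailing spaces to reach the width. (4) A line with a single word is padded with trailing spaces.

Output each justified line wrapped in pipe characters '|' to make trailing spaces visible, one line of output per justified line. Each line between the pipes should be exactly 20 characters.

Answer: |lightbulb  slow  low|
|to  string south sky|
|at orange for window|
|address             |

Derivation:
Line 1: ['lightbulb', 'slow', 'low'] (min_width=18, slack=2)
Line 2: ['to', 'string', 'south', 'sky'] (min_width=19, slack=1)
Line 3: ['at', 'orange', 'for', 'window'] (min_width=20, slack=0)
Line 4: ['address'] (min_width=7, slack=13)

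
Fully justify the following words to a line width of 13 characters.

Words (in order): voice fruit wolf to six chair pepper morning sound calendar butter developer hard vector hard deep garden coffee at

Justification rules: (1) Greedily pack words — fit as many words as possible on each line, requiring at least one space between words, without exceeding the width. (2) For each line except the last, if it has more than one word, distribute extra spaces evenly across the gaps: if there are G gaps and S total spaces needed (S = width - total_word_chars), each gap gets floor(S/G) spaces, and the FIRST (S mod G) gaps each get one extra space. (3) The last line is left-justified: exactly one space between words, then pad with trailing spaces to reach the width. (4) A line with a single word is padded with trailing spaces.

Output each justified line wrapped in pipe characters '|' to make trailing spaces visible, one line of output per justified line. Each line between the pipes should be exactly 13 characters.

Line 1: ['voice', 'fruit'] (min_width=11, slack=2)
Line 2: ['wolf', 'to', 'six'] (min_width=11, slack=2)
Line 3: ['chair', 'pepper'] (min_width=12, slack=1)
Line 4: ['morning', 'sound'] (min_width=13, slack=0)
Line 5: ['calendar'] (min_width=8, slack=5)
Line 6: ['butter'] (min_width=6, slack=7)
Line 7: ['developer'] (min_width=9, slack=4)
Line 8: ['hard', 'vector'] (min_width=11, slack=2)
Line 9: ['hard', 'deep'] (min_width=9, slack=4)
Line 10: ['garden', 'coffee'] (min_width=13, slack=0)
Line 11: ['at'] (min_width=2, slack=11)

Answer: |voice   fruit|
|wolf  to  six|
|chair  pepper|
|morning sound|
|calendar     |
|butter       |
|developer    |
|hard   vector|
|hard     deep|
|garden coffee|
|at           |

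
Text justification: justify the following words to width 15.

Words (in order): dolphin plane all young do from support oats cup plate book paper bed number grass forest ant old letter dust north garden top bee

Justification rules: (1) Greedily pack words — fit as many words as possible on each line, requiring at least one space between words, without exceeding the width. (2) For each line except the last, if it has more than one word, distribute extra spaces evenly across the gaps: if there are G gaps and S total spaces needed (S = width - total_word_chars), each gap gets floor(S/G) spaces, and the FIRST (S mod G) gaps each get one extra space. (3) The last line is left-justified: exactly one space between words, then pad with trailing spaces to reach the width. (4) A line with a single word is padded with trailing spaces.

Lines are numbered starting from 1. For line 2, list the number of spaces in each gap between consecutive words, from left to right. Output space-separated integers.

Answer: 3 2

Derivation:
Line 1: ['dolphin', 'plane'] (min_width=13, slack=2)
Line 2: ['all', 'young', 'do'] (min_width=12, slack=3)
Line 3: ['from', 'support'] (min_width=12, slack=3)
Line 4: ['oats', 'cup', 'plate'] (min_width=14, slack=1)
Line 5: ['book', 'paper', 'bed'] (min_width=14, slack=1)
Line 6: ['number', 'grass'] (min_width=12, slack=3)
Line 7: ['forest', 'ant', 'old'] (min_width=14, slack=1)
Line 8: ['letter', 'dust'] (min_width=11, slack=4)
Line 9: ['north', 'garden'] (min_width=12, slack=3)
Line 10: ['top', 'bee'] (min_width=7, slack=8)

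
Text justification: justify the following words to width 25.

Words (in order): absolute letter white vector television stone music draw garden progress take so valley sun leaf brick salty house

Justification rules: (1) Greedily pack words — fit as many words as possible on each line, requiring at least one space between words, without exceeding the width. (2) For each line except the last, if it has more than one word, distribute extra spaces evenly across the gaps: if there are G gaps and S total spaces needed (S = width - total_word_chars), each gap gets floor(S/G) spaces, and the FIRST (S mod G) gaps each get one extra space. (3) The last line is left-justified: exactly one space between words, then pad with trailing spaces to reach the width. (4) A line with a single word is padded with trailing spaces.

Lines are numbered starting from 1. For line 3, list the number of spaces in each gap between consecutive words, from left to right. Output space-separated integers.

Answer: 5 5

Derivation:
Line 1: ['absolute', 'letter', 'white'] (min_width=21, slack=4)
Line 2: ['vector', 'television', 'stone'] (min_width=23, slack=2)
Line 3: ['music', 'draw', 'garden'] (min_width=17, slack=8)
Line 4: ['progress', 'take', 'so', 'valley'] (min_width=23, slack=2)
Line 5: ['sun', 'leaf', 'brick', 'salty'] (min_width=20, slack=5)
Line 6: ['house'] (min_width=5, slack=20)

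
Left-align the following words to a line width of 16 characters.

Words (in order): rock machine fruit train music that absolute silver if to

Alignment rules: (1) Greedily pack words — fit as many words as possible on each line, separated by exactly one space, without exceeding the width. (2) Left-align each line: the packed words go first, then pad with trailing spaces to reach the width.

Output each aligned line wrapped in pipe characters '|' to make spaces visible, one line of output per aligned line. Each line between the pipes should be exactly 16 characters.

Answer: |rock machine    |
|fruit train     |
|music that      |
|absolute silver |
|if to           |

Derivation:
Line 1: ['rock', 'machine'] (min_width=12, slack=4)
Line 2: ['fruit', 'train'] (min_width=11, slack=5)
Line 3: ['music', 'that'] (min_width=10, slack=6)
Line 4: ['absolute', 'silver'] (min_width=15, slack=1)
Line 5: ['if', 'to'] (min_width=5, slack=11)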